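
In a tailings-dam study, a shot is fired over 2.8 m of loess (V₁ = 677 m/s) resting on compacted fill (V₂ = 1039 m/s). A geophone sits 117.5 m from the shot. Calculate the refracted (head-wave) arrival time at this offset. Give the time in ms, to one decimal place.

θ_c = arcsin(V₁/V₂) = arcsin(677/1039) = 40.66°, cos θ_c = 0.7586.
Intercept time tᵢ = 2h cos θ_c / V₁ = 2·2.8·0.7586/677 = 0.00627 s.
t = x/V₂ + tᵢ = 117.5/1039 + 0.00627 = 0.11936 s.

119.4 ms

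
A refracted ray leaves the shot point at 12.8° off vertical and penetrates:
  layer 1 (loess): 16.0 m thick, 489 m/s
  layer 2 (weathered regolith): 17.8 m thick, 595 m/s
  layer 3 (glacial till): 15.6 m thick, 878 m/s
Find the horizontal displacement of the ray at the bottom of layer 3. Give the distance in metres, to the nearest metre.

p = sin θ₁/V₁ = sin 12.8°/489 = 4.5306e-04 s/m is conserved through the stack.
Layer 1: θ = 12.80°; offset = 16.0·tan 12.80° = 3.635 m.
Layer 2: sin θ = p·595 = 0.2696 → θ = 15.64°; offset = 17.8·tan 15.64° = 4.983 m.
Layer 3: sin θ = p·878 = 0.3978 → θ = 23.44°; offset = 15.6·tan 23.44° = 6.764 m.
Σ offsets = 15.382 m.

15 m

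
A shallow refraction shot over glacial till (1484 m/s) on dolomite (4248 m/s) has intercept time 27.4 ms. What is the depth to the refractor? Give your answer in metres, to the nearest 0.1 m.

θ_c = arcsin(1484/4248) = 20.45°; cos θ_c = 0.9370.
tᵢ = 2h cos θ_c/V₁ ⇒ h = tᵢ·V₁/(2 cos θ_c) = 0.0274·1484/(2·0.9370) = 21.70 m.

21.7 m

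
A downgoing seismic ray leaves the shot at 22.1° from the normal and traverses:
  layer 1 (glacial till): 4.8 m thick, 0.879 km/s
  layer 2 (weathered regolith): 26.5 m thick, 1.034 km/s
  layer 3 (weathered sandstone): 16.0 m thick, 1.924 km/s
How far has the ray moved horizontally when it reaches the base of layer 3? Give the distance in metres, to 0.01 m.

38.25 m

Ray parameter p = sin 22.1° / 0.879 km/s = 4.2801e-01 s/km.
Layer 1: θ = 22.10°; offset = 4.8·tan 22.10° = 1.9491 m.
Layer 2: sin θ = p·1.034 = 0.4426 → θ = 26.27°; offset = 26.5·tan 26.27° = 13.0786 m.
Layer 3: sin θ = p·1.924 = 0.8235 → θ = 55.44°; offset = 16.0·tan 55.44° = 23.2250 m.
Σ offsets = 38.2527 m.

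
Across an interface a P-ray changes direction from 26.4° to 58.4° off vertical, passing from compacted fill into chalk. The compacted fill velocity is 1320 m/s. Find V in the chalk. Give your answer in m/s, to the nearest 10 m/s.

Snell's law: sin 26.4°/V₁ = sin 58.4°/V₂.
V₂ = V₁·sin 58.4°/sin 26.4° = 1320 × 1.9156 = 2528.54 m/s.

2530 m/s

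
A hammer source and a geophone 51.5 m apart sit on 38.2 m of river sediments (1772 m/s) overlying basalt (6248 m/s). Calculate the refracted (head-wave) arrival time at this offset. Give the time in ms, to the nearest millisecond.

50 ms

t = x/V₂ + 2h·√(V₂²−V₁²)/(V₁V₂).
√(V₂²−V₁²) = √(6248²−1772²) = 5991.5 m/s; delay term = 2·38.2·5991.5/(1772·6248) = 0.04134 s.
t = 51.5/6248 + 0.04134 = 0.04959 s.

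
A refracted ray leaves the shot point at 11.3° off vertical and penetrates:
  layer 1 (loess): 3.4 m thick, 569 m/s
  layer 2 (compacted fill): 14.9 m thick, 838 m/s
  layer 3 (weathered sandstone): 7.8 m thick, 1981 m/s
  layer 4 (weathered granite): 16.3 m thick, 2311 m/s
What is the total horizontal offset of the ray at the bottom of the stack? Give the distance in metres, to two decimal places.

33.87 m

Ray parameter p = sin 11.3° / 569 m/s = 3.4437e-04 s/m.
Layer 1: θ = 11.30°; offset = 3.4·tan 11.30° = 0.6794 m.
Layer 2: sin θ = p·838 = 0.2886 → θ = 16.77°; offset = 14.9·tan 16.77° = 4.4909 m.
Layer 3: sin θ = p·1981 = 0.6822 → θ = 43.02°; offset = 7.8·tan 43.02° = 7.2776 m.
Layer 4: sin θ = p·2311 = 0.7958 → θ = 52.73°; offset = 16.3·tan 52.73° = 21.4235 m.
Total horizontal offset = 33.8714 m.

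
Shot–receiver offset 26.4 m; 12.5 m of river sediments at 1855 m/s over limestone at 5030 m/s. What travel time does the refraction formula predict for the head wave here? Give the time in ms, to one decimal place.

17.8 ms

θ_c = arcsin(V₁/V₂) = arcsin(1855/5030) = 21.64°, cos θ_c = 0.9295.
Intercept time tᵢ = 2h cos θ_c / V₁ = 2·12.5·0.9295/1855 = 0.01253 s.
t = x/V₂ + tᵢ = 26.4/5030 + 0.01253 = 0.01778 s.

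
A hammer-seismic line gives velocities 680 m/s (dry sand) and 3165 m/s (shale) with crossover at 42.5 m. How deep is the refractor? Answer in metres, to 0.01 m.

17.08 m

x_cross = 2h·√((V₂+V₁)/(V₂−V₁)) → h = x_cross / (2·√((V₂+V₁)/(V₂−V₁))).
√((V₂+V₁)/(V₂−V₁)) = √((3165+680)/(3165−680)) = 1.2439.
h = 42.5 / (2·1.2439) = 17.08 m.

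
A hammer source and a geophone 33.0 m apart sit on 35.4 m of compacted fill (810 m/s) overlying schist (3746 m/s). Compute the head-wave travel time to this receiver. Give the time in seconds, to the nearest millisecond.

0.094 s

θ_c = arcsin(V₁/V₂) = arcsin(810/3746) = 12.49°, cos θ_c = 0.9763.
Intercept time tᵢ = 2h cos θ_c / V₁ = 2·35.4·0.9763/810 = 0.08534 s.
t = x/V₂ + tᵢ = 33.0/3746 + 0.08534 = 0.09415 s.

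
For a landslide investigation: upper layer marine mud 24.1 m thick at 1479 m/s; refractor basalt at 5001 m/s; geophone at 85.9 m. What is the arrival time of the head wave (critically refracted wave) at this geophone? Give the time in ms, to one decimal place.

θ_c = arcsin(V₁/V₂) = arcsin(1479/5001) = 17.20°, cos θ_c = 0.9553.
Intercept time tᵢ = 2h cos θ_c / V₁ = 2·24.1·0.9553/1479 = 0.03113 s.
t = x/V₂ + tᵢ = 85.9/5001 + 0.03113 = 0.04831 s.

48.3 ms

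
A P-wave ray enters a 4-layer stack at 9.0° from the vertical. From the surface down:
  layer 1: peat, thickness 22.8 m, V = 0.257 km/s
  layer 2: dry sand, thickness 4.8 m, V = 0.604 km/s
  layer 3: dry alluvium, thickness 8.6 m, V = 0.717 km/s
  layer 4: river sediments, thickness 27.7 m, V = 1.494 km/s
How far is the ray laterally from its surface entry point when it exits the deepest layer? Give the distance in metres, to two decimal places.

70.24 m

Apply Snell's law at each interface; in layer i the horizontal offset is hᵢ·tan θᵢ.
Layer 1: θ = 9.00°; offset = 22.8·tan 9.00° = 3.6112 m.
Layer 2: sin θ = 0.604·sin 9.0°/0.257 = 0.3677, θ = 21.57°; offset = 4.8·tan 21.57° = 1.8976 m.
Layer 3: sin θ = 0.717·sin 9.0°/0.257 = 0.4364, θ = 25.88°; offset = 8.6·tan 25.88° = 4.1716 m.
Layer 4: sin θ = 1.494·sin 9.0°/0.257 = 0.9094, θ = 65.42°; offset = 27.7·tan 65.42° = 60.5610 m.
Σ offsets = 70.2414 m.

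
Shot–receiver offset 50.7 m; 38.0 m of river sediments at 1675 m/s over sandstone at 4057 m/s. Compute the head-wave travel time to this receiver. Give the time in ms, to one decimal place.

53.8 ms

t = x/V₂ + 2h·√(V₂²−V₁²)/(V₁V₂).
√(V₂²−V₁²) = √(4057²−1675²) = 3695.1 m/s; delay term = 2·38.0·3695.1/(1675·4057) = 0.04133 s.
t = 50.7/4057 + 0.04133 = 0.05382 s.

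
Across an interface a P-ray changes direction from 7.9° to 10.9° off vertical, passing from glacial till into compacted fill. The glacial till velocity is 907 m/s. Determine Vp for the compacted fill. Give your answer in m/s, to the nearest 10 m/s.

1250 m/s

sin 7.9° = 0.1374; sin 10.9° = 0.1891.
V₂ = V₁·(sin θ₂/sin θ₁) = 907·(0.1891/0.1374) = 1247.85 m/s.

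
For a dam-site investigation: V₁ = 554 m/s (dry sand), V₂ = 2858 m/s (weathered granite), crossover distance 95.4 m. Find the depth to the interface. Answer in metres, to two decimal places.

39.20 m

x_cross = 2h·√((V₂+V₁)/(V₂−V₁)) → h = x_cross / (2·√((V₂+V₁)/(V₂−V₁))).
√((V₂+V₁)/(V₂−V₁)) = √((2858+554)/(2858−554)) = 1.2169.
h = 95.4 / (2·1.2169) = 39.20 m.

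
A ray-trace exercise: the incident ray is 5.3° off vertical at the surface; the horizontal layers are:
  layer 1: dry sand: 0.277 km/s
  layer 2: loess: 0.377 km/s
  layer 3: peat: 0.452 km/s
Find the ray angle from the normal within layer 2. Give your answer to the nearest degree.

7°

Snell's law across each interface conserves sin θ / V, so sin θ_2 = V_2·sin θ₁/V₁.
sin θ_2 = 0.377 × sin 5.3° / 0.277 = 0.1257.
θ_2 = 7.22° from the vertical.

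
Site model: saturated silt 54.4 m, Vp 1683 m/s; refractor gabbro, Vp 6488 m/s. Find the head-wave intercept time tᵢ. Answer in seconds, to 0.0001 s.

θ_c = arcsin(V₁/V₂) = arcsin(1683/6488) = 15.03°; cos θ_c = 0.9658.
tᵢ = 2h·cos θ_c / V₁ = 2·54.4·0.9658 / 1683 = 0.06243 s.

0.0624 s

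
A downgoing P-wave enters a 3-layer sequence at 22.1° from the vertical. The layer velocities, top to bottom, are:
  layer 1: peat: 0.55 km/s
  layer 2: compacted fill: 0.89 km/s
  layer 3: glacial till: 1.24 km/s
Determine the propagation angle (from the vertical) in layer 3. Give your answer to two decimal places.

58.02°

Ray parameter p = sin 22.1° / 0.55 = 6.8404e-01 s/km.
sin θ_3 = p·V_3 = 6.8404e-01 × 1.24 = 0.8482.
θ_3 = arcsin 0.8482 = 58.02°.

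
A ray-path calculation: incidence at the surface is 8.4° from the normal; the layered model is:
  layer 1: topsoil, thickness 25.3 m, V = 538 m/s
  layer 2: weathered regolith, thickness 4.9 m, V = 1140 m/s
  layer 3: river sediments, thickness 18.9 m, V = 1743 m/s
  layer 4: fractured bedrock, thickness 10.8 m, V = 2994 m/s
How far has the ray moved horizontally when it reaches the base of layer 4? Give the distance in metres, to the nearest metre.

31 m

p = sin θ₁/V₁ = sin 8.4°/538 = 2.7153e-04 s/m is conserved through the stack.
Layer 1: θ = 8.40°; offset = 25.3·tan 8.40° = 3.736 m.
Layer 2: sin θ = p·1140 = 0.3095 → θ = 18.03°; offset = 4.9·tan 18.03° = 1.595 m.
Layer 3: sin θ = p·1743 = 0.4733 → θ = 28.25°; offset = 18.9·tan 28.25° = 10.154 m.
Layer 4: sin θ = p·2994 = 0.8130 → θ = 54.39°; offset = 10.8·tan 54.39° = 15.078 m.
Total horizontal offset = 30.563 m.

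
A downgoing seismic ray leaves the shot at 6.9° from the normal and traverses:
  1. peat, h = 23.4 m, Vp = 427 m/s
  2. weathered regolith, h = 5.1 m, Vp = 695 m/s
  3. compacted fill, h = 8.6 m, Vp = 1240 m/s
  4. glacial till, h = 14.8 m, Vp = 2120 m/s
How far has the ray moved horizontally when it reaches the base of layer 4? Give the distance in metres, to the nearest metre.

p = sin θ₁/V₁ = sin 6.9°/427 = 2.8135e-04 s/m is conserved through the stack.
Layer 1: θ = 6.90°; offset = 23.4·tan 6.90° = 2.832 m.
Layer 2: sin θ = p·695 = 0.1955 → θ = 11.28°; offset = 5.1·tan 11.28° = 1.017 m.
Layer 3: sin θ = p·1240 = 0.3489 → θ = 20.42°; offset = 8.6·tan 20.42° = 3.201 m.
Layer 4: sin θ = p·2120 = 0.5965 → θ = 36.62°; offset = 14.8·tan 36.62° = 10.998 m.
Total horizontal offset = 18.048 m.

18 m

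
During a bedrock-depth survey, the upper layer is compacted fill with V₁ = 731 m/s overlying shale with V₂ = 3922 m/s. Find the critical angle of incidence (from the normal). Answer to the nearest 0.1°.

Critical incidence: sin θ_c = V₁/V₂ = 731/3922 = 0.1864.
θ_c = arcsin 0.1864 = 10.74°.

10.7°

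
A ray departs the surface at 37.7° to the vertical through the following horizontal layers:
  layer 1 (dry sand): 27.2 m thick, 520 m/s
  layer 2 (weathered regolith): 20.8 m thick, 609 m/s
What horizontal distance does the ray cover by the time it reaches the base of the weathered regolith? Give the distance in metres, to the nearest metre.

42 m

Apply Snell's law at each interface; in layer i the horizontal offset is hᵢ·tan θᵢ.
Layer 1: θ = 37.70°; offset = 27.2·tan 37.70° = 21.023 m.
Layer 2: sin θ = 609·sin 37.7°/520 = 0.7162, θ = 45.74°; offset = 20.8·tan 45.74° = 21.345 m.
Summing the layer offsets gives 42.368 m.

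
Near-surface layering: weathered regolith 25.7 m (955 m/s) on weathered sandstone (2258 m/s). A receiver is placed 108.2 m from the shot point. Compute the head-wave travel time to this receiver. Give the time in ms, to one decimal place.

96.7 ms

t = x/V₂ + 2h·√(V₂²−V₁²)/(V₁V₂).
√(V₂²−V₁²) = √(2258²−955²) = 2046.1 m/s; delay term = 2·25.7·2046.1/(955·2258) = 0.04877 s.
t = 108.2/2258 + 0.04877 = 0.09669 s.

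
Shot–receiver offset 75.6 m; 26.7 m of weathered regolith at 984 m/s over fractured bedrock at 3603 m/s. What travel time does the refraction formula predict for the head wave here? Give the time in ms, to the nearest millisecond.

73 ms

t = x/V₂ + 2h·√(V₂²−V₁²)/(V₁V₂).
√(V₂²−V₁²) = √(3603²−984²) = 3466.0 m/s; delay term = 2·26.7·3466.0/(984·3603) = 0.05221 s.
t = 75.6/3603 + 0.05221 = 0.07319 s.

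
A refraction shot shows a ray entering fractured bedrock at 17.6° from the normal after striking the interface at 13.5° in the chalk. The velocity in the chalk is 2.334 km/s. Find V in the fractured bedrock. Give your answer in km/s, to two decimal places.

Snell's law: sin 13.5°/V₁ = sin 17.6°/V₂.
V₂ = V₁·sin 17.6°/sin 13.5° = 2.334 × 1.2952 = 3.02 km/s.

3.02 km/s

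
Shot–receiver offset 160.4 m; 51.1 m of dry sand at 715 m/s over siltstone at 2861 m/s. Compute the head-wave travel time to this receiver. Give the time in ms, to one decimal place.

194.5 ms

t = x/V₂ + 2h·√(V₂²−V₁²)/(V₁V₂).
√(V₂²−V₁²) = √(2861²−715²) = 2770.2 m/s; delay term = 2·51.1·2770.2/(715·2861) = 0.13840 s.
t = 160.4/2861 + 0.13840 = 0.19447 s.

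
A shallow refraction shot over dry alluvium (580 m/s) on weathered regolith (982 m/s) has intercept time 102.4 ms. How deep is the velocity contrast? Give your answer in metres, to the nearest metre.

θ_c = arcsin(580/982) = 36.20°; cos θ_c = 0.8069.
tᵢ = 2h cos θ_c/V₁ ⇒ h = tᵢ·V₁/(2 cos θ_c) = 0.1024·580/(2·0.8069) = 36.80 m.

37 m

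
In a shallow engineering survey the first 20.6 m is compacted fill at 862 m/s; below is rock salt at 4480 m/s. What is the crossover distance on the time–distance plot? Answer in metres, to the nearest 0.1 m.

θ_c = arcsin(862/4480) = 11.09°, so cos θ_c = 0.9813 and tᵢ = 2h cos θ_c/V₁ = 0.0469 s.
At crossover x/V₁ = x/V₂ + tᵢ ⇒ x = tᵢ/(1/V₁ − 1/V₂) = 0.04690/(1.1601e-03 − 2.2321e-04) = 50.06 m.

50.1 m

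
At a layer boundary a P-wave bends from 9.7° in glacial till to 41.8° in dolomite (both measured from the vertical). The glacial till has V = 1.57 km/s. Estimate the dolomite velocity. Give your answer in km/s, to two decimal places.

sin 9.7° = 0.1685; sin 41.8° = 0.6665.
V₂ = V₁·(sin θ₂/sin θ₁) = 1.57·(0.6665/0.1685) = 6.21 km/s.

6.21 km/s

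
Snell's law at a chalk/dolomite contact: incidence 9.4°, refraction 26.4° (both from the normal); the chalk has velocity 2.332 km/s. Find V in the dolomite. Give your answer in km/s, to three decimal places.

sin 9.4° = 0.1633; sin 26.4° = 0.4446.
V₂ = V₁·(sin θ₂/sin θ₁) = 2.332·(0.4446/0.1633) = 6.349 km/s.

6.349 km/s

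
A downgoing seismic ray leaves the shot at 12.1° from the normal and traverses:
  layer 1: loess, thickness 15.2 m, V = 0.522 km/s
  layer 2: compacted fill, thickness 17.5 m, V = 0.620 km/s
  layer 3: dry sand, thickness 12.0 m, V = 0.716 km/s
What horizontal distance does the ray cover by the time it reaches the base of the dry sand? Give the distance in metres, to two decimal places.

11.36 m

Ray parameter p = sin 12.1° / 0.522 km/s = 4.0157e-01 s/km.
Layer 1: θ = 12.10°; offset = 15.2·tan 12.10° = 3.2586 m.
Layer 2: sin θ = p·0.620 = 0.2490 → θ = 14.42°; offset = 17.5·tan 14.42° = 4.4987 m.
Layer 3: sin θ = p·0.716 = 0.2875 → θ = 16.71°; offset = 12.0·tan 16.71° = 3.6024 m.
Total horizontal offset = 11.3597 m.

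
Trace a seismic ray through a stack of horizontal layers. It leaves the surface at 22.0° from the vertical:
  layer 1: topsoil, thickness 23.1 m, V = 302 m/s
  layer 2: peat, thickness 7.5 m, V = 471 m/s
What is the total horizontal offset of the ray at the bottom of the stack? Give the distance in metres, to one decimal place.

Ray parameter p = sin 22.0° / 302 m/s = 1.2404e-03 s/m.
Layer 1: θ = 22.00°; offset = 23.1·tan 22.00° = 9.333 m.
Layer 2: sin θ = p·471 = 0.5842 → θ = 35.75°; offset = 7.5·tan 35.75° = 5.399 m.
Summing the layer offsets gives 14.732 m.

14.7 m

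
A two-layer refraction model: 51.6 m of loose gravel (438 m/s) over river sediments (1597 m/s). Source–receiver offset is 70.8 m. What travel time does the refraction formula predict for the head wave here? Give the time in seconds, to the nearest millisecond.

0.271 s

θ_c = arcsin(V₁/V₂) = arcsin(438/1597) = 15.92°, cos θ_c = 0.9617.
Intercept time tᵢ = 2h cos θ_c / V₁ = 2·51.6·0.9617/438 = 0.22658 s.
t = x/V₂ + tᵢ = 70.8/1597 + 0.22658 = 0.27091 s.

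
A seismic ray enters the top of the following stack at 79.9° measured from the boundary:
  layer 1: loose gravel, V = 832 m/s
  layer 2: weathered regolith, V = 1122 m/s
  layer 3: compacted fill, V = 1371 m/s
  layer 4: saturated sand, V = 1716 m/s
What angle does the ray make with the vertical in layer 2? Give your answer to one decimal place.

From the normal: θ₁ = 90° − 79.9° = 10.1°.
Snell's law across each interface conserves sin θ / V, so sin θ_2 = V_2·sin θ₁/V₁.
sin θ_2 = 1122 × sin 10.1° / 832 = 0.2365.
θ_2 = arcsin 0.2365 = 13.68°.

13.7°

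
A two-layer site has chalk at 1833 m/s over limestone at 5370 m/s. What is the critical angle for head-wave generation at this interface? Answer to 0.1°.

Critical incidence: sin θ_c = V₁/V₂ = 1833/5370 = 0.3413.
θ_c = arcsin 0.3413 = 19.96°.

20.0°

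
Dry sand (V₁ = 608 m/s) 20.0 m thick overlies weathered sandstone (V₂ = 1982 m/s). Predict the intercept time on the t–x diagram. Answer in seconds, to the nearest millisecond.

tᵢ = 2h·√(V₂²−V₁²)/(V₁V₂).
√(V₂²−V₁²) = √(1982²−608²) = 1886.4 m/s.
tᵢ = 2·20.0·1886.4/(608·1982) = 0.06262 s.

0.063 s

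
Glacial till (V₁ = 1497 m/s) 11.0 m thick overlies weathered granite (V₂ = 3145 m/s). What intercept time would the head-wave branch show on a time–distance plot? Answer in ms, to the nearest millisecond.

13 ms

θ_c = arcsin(V₁/V₂) = arcsin(1497/3145) = 28.42°; cos θ_c = 0.8794.
tᵢ = 2h·cos θ_c / V₁ = 2·11.0·0.8794 / 1497 = 0.01292 s.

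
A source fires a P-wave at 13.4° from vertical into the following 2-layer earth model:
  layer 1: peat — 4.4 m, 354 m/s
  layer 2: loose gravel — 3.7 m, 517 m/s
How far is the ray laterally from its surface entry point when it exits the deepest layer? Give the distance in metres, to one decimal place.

p = sin θ₁/V₁ = sin 13.4°/354 = 6.5466e-04 s/m is conserved through the stack.
Layer 1: θ = 13.40°; offset = 4.4·tan 13.40° = 1.048 m.
Layer 2: sin θ = p·517 = 0.3385 → θ = 19.78°; offset = 3.7·tan 19.78° = 1.331 m.
Summing the layer offsets gives 2.379 m.

2.4 m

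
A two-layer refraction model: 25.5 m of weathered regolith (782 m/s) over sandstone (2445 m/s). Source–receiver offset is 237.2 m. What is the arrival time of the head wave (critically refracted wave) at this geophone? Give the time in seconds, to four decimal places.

t = x/V₂ + 2h·√(V₂²−V₁²)/(V₁V₂).
√(V₂²−V₁²) = √(2445²−782²) = 2316.6 m/s; delay term = 2·25.5·2316.6/(782·2445) = 0.06179 s.
t = 237.2/2445 + 0.06179 = 0.15881 s.

0.1588 s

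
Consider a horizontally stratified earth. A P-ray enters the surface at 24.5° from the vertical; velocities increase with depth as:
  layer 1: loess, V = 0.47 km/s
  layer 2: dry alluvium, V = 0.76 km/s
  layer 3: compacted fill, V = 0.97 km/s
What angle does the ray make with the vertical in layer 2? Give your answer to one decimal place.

Ray parameter p = sin 24.5° / 0.47 = 8.8233e-01 s/km.
sin θ_2 = p·V_2 = 8.8233e-01 × 0.76 = 0.6706.
θ_2 = arcsin 0.6706 = 42.11°.

42.1°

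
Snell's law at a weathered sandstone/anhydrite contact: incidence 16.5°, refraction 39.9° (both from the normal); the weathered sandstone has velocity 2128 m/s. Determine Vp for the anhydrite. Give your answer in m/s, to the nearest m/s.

Snell's law: sin 16.5°/V₁ = sin 39.9°/V₂.
V₂ = V₁·sin 39.9°/sin 16.5° = 2128 × 2.2585 = 4806.10 m/s.

4806 m/s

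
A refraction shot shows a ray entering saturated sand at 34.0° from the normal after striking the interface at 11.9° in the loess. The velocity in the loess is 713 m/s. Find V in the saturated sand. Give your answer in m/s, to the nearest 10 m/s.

1930 m/s

sin 11.9° = 0.2062; sin 34.0° = 0.5592.
V₂ = V₁·(sin θ₂/sin θ₁) = 713·(0.5592/0.2062) = 1933.54 m/s.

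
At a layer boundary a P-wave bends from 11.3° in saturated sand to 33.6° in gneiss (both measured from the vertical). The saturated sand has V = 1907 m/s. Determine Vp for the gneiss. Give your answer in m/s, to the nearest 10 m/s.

sin 11.3° = 0.1959; sin 33.6° = 0.5534.
V₂ = V₁·(sin θ₂/sin θ₁) = 1907·(0.5534/0.1959) = 5385.75 m/s.

5390 m/s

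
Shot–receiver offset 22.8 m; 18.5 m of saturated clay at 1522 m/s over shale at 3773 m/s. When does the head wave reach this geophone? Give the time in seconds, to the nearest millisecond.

t = x/V₂ + 2h·√(V₂²−V₁²)/(V₁V₂).
√(V₂²−V₁²) = √(3773²−1522²) = 3452.4 m/s; delay term = 2·18.5·3452.4/(1522·3773) = 0.02224 s.
t = 22.8/3773 + 0.02224 = 0.02829 s.

0.028 s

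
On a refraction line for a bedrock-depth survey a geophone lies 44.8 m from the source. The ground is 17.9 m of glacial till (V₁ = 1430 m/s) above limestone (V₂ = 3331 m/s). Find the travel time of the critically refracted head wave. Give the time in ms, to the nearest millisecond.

36 ms

t = x/V₂ + 2h·√(V₂²−V₁²)/(V₁V₂).
√(V₂²−V₁²) = √(3331²−1430²) = 3008.4 m/s; delay term = 2·17.9·3008.4/(1430·3331) = 0.02261 s.
t = 44.8/3331 + 0.02261 = 0.03606 s.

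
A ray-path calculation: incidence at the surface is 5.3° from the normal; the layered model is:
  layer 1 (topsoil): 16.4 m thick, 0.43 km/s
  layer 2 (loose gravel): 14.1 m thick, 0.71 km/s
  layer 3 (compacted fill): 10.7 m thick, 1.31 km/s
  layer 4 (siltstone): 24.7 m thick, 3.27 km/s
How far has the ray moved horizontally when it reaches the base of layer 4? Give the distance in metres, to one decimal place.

31.2 m

p = sin θ₁/V₁ = sin 5.3°/0.43 = 2.1482e-01 s/km is conserved through the stack.
Layer 1: θ = 5.30°; offset = 16.4·tan 5.30° = 1.521 m.
Layer 2: sin θ = p·0.71 = 0.1525 → θ = 8.77°; offset = 14.1·tan 8.77° = 2.176 m.
Layer 3: sin θ = p·1.31 = 0.2814 → θ = 16.34°; offset = 10.7·tan 16.34° = 3.138 m.
Layer 4: sin θ = p·3.27 = 0.7024 → θ = 44.62°; offset = 24.7·tan 44.62° = 24.378 m.
Summing the layer offsets gives 31.213 m.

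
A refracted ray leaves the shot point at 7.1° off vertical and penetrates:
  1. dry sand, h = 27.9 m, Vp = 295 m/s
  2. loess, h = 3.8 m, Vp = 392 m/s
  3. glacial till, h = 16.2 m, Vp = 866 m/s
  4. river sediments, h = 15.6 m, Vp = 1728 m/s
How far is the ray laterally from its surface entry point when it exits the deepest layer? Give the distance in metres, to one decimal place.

26.8 m

p = sin θ₁/V₁ = sin 7.1°/295 = 4.1899e-04 s/m is conserved through the stack.
Layer 1: θ = 7.10°; offset = 27.9·tan 7.10° = 3.475 m.
Layer 2: sin θ = p·392 = 0.1642 → θ = 9.45°; offset = 3.8·tan 9.45° = 0.633 m.
Layer 3: sin θ = p·866 = 0.3628 → θ = 21.27°; offset = 16.2·tan 21.27° = 6.308 m.
Layer 4: sin θ = p·1728 = 0.7240 → θ = 46.39°; offset = 15.6·tan 46.39° = 16.374 m.
Summing the layer offsets gives 26.790 m.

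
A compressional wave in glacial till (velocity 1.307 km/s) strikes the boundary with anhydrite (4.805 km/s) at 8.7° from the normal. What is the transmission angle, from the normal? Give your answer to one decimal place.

sin θ₁/V₁ = sin θ₂/V₂ ⇒ sin θ₂ = 4.805·sin 8.7°/1.307 = 4.805·0.1513/1.307 = 0.5561.
θ₂ = arcsin 0.5561 = 33.79° from the normal.

33.8°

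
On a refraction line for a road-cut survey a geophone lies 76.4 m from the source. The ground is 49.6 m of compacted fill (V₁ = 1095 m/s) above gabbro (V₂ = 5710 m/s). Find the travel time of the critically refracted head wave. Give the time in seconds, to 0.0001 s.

θ_c = arcsin(V₁/V₂) = arcsin(1095/5710) = 11.06°, cos θ_c = 0.9814.
Intercept time tᵢ = 2h cos θ_c / V₁ = 2·49.6·0.9814/1095 = 0.08891 s.
t = x/V₂ + tᵢ = 76.4/5710 + 0.08891 = 0.10229 s.

0.1023 s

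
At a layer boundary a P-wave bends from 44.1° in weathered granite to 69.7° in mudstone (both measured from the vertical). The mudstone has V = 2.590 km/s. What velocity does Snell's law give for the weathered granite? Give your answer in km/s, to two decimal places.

1.92 km/s

Snell's law: sin 44.1°/V₁ = sin 69.7°/V₂.
V₁ = V₂·sin 44.1°/sin 69.7° = 2.590 × 0.7420 = 1.92 km/s.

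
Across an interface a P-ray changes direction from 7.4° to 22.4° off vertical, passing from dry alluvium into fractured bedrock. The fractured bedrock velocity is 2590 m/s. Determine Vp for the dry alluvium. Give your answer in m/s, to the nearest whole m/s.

875 m/s

sin 7.4° = 0.1288; sin 22.4° = 0.3811.
V₁ = V₂·(sin θ₁/sin θ₂) = 2590·(0.1288/0.3811) = 875.38 m/s.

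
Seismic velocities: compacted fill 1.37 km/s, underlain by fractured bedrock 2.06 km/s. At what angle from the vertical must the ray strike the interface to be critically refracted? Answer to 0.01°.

41.69°

Critical incidence: sin θ_c = V₁/V₂ = 1.37/2.06 = 0.6650.
θ_c = arcsin 0.6650 = 41.69°.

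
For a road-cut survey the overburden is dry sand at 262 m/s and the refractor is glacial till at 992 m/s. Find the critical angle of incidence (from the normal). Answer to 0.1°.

At critical incidence the refracted ray runs along the interface (θ₂ = 90°), so sin θ_c = V₁/V₂.
θ_c = arcsin(262/992) = arcsin 0.2641 = 15.31°.

15.3°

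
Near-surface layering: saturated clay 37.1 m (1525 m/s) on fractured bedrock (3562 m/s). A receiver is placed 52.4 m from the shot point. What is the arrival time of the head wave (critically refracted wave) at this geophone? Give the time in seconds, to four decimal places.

0.0587 s

θ_c = arcsin(V₁/V₂) = arcsin(1525/3562) = 25.35°, cos θ_c = 0.9037.
Intercept time tᵢ = 2h cos θ_c / V₁ = 2·37.1·0.9037/1525 = 0.04397 s.
t = x/V₂ + tᵢ = 52.4/3562 + 0.04397 = 0.05868 s.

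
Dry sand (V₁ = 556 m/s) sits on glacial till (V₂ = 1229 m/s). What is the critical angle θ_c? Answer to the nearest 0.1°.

At critical incidence the refracted ray runs along the interface (θ₂ = 90°), so sin θ_c = V₁/V₂.
θ_c = arcsin(556/1229) = arcsin 0.4524 = 26.90°.

26.9°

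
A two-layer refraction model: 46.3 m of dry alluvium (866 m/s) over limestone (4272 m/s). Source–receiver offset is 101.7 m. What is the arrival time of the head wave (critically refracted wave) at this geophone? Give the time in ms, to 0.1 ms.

128.5 ms

θ_c = arcsin(V₁/V₂) = arcsin(866/4272) = 11.70°, cos θ_c = 0.9792.
Intercept time tᵢ = 2h cos θ_c / V₁ = 2·46.3·0.9792/866 = 0.10471 s.
t = x/V₂ + tᵢ = 101.7/4272 + 0.10471 = 0.12851 s.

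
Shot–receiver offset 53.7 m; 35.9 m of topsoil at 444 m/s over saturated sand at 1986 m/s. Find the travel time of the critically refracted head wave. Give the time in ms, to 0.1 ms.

184.7 ms

t = x/V₂ + 2h·√(V₂²−V₁²)/(V₁V₂).
√(V₂²−V₁²) = √(1986²−444²) = 1935.7 m/s; delay term = 2·35.9·1935.7/(444·1986) = 0.15762 s.
t = 53.7/1986 + 0.15762 = 0.18466 s.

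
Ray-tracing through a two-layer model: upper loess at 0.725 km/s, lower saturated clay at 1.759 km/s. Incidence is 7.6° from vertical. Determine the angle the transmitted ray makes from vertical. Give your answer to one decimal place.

Snell's law: sin θ₂ = (V₂/V₁)·sin θ₁ = (1.759/0.725)·sin 7.6° = 0.3209.
θ₂ = sin⁻¹(0.3209) = 18.72° (from vertical).

18.7°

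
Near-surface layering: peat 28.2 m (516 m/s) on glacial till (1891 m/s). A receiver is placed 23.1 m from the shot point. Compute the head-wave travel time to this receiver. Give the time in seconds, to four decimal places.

θ_c = arcsin(V₁/V₂) = arcsin(516/1891) = 15.84°, cos θ_c = 0.9621.
Intercept time tᵢ = 2h cos θ_c / V₁ = 2·28.2·0.9621/516 = 0.10515 s.
t = x/V₂ + tᵢ = 23.1/1891 + 0.10515 = 0.11737 s.

0.1174 s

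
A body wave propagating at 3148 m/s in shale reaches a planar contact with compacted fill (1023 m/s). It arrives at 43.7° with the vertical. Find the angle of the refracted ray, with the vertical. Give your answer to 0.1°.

13.0°

sin θ₁/V₁ = sin θ₂/V₂ ⇒ sin θ₂ = 1023·sin 43.7°/3148 = 1023·0.6909/3148 = 0.2245.
θ₂ = sin⁻¹(0.2245) = 12.97° (from vertical).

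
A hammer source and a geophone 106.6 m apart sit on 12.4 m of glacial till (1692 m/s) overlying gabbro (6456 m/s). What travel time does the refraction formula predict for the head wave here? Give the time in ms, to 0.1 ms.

30.7 ms

t = x/V₂ + 2h·√(V₂²−V₁²)/(V₁V₂).
√(V₂²−V₁²) = √(6456²−1692²) = 6230.3 m/s; delay term = 2·12.4·6230.3/(1692·6456) = 0.01414 s.
t = 106.6/6456 + 0.01414 = 0.03066 s.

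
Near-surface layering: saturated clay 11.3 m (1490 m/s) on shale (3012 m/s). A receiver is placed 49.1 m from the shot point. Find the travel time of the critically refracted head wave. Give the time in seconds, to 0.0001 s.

θ_c = arcsin(V₁/V₂) = arcsin(1490/3012) = 29.65°, cos θ_c = 0.8691.
Intercept time tᵢ = 2h cos θ_c / V₁ = 2·11.3·0.8691/1490 = 0.01318 s.
t = x/V₂ + tᵢ = 49.1/3012 + 0.01318 = 0.02948 s.

0.0295 s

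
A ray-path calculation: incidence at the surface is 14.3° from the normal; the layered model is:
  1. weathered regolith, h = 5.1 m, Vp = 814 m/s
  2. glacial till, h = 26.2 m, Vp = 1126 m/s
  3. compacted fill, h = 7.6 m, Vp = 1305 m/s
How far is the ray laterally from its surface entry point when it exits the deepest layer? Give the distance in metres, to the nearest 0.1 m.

p = sin θ₁/V₁ = sin 14.3°/814 = 3.0344e-04 s/m is conserved through the stack.
Layer 1: θ = 14.30°; offset = 5.1·tan 14.30° = 1.300 m.
Layer 2: sin θ = p·1126 = 0.3417 → θ = 19.98°; offset = 26.2·tan 19.98° = 9.525 m.
Layer 3: sin θ = p·1305 = 0.3960 → θ = 23.33°; offset = 7.6·tan 23.33° = 3.277 m.
Σ offsets = 14.102 m.

14.1 m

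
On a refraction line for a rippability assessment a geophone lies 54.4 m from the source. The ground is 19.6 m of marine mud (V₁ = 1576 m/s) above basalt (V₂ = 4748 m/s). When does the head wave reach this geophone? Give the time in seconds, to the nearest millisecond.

t = x/V₂ + 2h·√(V₂²−V₁²)/(V₁V₂).
√(V₂²−V₁²) = √(4748²−1576²) = 4478.8 m/s; delay term = 2·19.6·4478.8/(1576·4748) = 0.02346 s.
t = 54.4/4748 + 0.02346 = 0.03492 s.

0.035 s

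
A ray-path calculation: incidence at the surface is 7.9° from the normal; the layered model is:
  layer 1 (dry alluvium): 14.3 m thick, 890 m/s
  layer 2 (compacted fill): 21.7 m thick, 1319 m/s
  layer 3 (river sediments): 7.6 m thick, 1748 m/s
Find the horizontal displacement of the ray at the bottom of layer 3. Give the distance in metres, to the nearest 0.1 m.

8.6 m

Ray parameter p = sin 7.9° / 890 m/s = 1.5443e-04 s/m.
Layer 1: θ = 7.90°; offset = 14.3·tan 7.90° = 1.984 m.
Layer 2: sin θ = p·1319 = 0.2037 → θ = 11.75°; offset = 21.7·tan 11.75° = 4.515 m.
Layer 3: sin θ = p·1748 = 0.2699 → θ = 15.66°; offset = 7.6·tan 15.66° = 2.131 m.
Σ offsets = 8.630 m.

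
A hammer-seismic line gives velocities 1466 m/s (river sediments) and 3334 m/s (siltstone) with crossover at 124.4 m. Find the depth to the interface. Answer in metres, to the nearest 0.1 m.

x_cross = 2h·√((V₂+V₁)/(V₂−V₁)) → h = x_cross / (2·√((V₂+V₁)/(V₂−V₁))).
√((V₂+V₁)/(V₂−V₁)) = √((3334+1466)/(3334−1466)) = 1.6030.
h = 124.4 / (2·1.6030) = 38.80 m.

38.8 m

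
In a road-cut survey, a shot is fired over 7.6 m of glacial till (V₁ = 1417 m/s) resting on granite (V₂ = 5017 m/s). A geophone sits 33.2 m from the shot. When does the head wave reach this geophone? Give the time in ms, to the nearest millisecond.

17 ms

θ_c = arcsin(V₁/V₂) = arcsin(1417/5017) = 16.41°, cos θ_c = 0.9593.
Intercept time tᵢ = 2h cos θ_c / V₁ = 2·7.6·0.9593/1417 = 0.01029 s.
t = x/V₂ + tᵢ = 33.2/5017 + 0.01029 = 0.01691 s.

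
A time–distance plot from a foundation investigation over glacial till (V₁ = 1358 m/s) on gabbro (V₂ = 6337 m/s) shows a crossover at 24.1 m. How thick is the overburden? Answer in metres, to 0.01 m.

x_cross = 2h·√((V₂+V₁)/(V₂−V₁)) → h = x_cross / (2·√((V₂+V₁)/(V₂−V₁))).
√((V₂+V₁)/(V₂−V₁)) = √((6337+1358)/(6337−1358)) = 1.2432.
h = 24.1 / (2·1.2432) = 9.69 m.

9.69 m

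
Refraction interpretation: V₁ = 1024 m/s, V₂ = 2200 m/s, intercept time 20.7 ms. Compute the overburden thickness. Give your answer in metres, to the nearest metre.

θ_c = arcsin(1024/2200) = 27.74°; cos θ_c = 0.8851.
tᵢ = 2h cos θ_c/V₁ ⇒ h = tᵢ·V₁/(2 cos θ_c) = 0.0207·1024/(2·0.8851) = 11.97 m.

12 m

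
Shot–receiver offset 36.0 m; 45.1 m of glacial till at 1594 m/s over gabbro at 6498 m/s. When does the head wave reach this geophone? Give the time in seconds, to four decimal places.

0.0604 s

t = x/V₂ + 2h·√(V₂²−V₁²)/(V₁V₂).
√(V₂²−V₁²) = √(6498²−1594²) = 6299.5 m/s; delay term = 2·45.1·6299.5/(1594·6498) = 0.05486 s.
t = 36.0/6498 + 0.05486 = 0.06040 s.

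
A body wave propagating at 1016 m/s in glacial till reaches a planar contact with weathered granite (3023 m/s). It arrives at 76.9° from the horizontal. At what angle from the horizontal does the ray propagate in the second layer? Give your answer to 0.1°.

Angle from the normal: 90° − 76.9° = 13.1°.
sin θ₁/V₁ = sin θ₂/V₂ ⇒ sin θ₂ = 3023·sin 13.1°/1016 = 3023·0.2267/1016 = 0.6744.
θ₂ = arcsin 0.6744 = 42.41° from the normal.
From the interface: 90° − 42.41° = 47.59°.

47.6°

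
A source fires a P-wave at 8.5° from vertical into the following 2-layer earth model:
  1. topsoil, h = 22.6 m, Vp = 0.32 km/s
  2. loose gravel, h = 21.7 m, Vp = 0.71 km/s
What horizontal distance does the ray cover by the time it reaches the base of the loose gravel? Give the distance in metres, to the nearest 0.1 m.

10.9 m

Apply Snell's law at each interface; in layer i the horizontal offset is hᵢ·tan θᵢ.
Layer 1: θ = 8.50°; offset = 22.6·tan 8.50° = 3.378 m.
Layer 2: sin θ = 0.71·sin 8.5°/0.32 = 0.3280, θ = 19.14°; offset = 21.7·tan 19.14° = 7.533 m.
Σ offsets = 10.911 m.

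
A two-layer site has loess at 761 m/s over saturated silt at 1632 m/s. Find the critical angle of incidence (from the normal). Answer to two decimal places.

At critical incidence the refracted ray runs along the interface (θ₂ = 90°), so sin θ_c = V₁/V₂.
θ_c = arcsin(761/1632) = arcsin 0.4663 = 27.79°.

27.79°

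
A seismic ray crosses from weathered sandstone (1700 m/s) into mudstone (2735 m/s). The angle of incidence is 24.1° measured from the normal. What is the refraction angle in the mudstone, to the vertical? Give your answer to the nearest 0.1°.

41.1°

Snell's law: sin θ₂ = (V₂/V₁)·sin θ₁ = (2735/1700)·sin 24.1° = 0.6569.
θ₂ = sin⁻¹(0.6569) = 41.07° (from vertical).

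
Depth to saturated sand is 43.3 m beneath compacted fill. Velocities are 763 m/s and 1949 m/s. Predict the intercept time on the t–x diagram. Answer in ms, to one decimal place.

104.4 ms

θ_c = arcsin(V₁/V₂) = arcsin(763/1949) = 23.05°; cos θ_c = 0.9202.
tᵢ = 2h·cos θ_c / V₁ = 2·43.3·0.9202 / 763 = 0.10444 s.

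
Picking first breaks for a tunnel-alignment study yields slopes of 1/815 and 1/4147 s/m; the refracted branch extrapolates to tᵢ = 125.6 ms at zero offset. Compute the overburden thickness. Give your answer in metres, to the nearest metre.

52 m

θ_c = arcsin(815/4147) = 11.33°; cos θ_c = 0.9805.
tᵢ = 2h cos θ_c/V₁ ⇒ h = tᵢ·V₁/(2 cos θ_c) = 0.1256·815/(2·0.9805) = 52.20 m.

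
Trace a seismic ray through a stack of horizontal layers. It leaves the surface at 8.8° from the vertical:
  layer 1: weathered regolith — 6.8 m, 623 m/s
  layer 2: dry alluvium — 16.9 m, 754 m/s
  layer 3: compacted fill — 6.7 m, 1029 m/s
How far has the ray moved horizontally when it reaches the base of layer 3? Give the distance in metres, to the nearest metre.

p = sin θ₁/V₁ = sin 8.8°/623 = 2.4556e-04 s/m is conserved through the stack.
Layer 1: θ = 8.80°; offset = 6.8·tan 8.80° = 1.053 m.
Layer 2: sin θ = p·754 = 0.1852 → θ = 10.67°; offset = 16.9·tan 10.67° = 3.184 m.
Layer 3: sin θ = p·1029 = 0.2527 → θ = 14.64°; offset = 6.7·tan 14.64° = 1.750 m.
Total horizontal offset = 5.987 m.

6 m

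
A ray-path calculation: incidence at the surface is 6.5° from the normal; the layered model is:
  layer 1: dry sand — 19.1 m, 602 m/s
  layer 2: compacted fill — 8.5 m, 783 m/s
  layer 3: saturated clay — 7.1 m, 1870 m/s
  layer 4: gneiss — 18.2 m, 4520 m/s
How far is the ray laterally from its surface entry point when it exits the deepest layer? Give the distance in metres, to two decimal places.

35.47 m

Apply Snell's law at each interface; in layer i the horizontal offset is hᵢ·tan θᵢ.
Layer 1: θ = 6.50°; offset = 19.1·tan 6.50° = 2.1762 m.
Layer 2: sin θ = 783·sin 6.5°/602 = 0.1472, θ = 8.47°; offset = 8.5·tan 8.47° = 1.2653 m.
Layer 3: sin θ = 1870·sin 6.5°/602 = 0.3516, θ = 20.59°; offset = 7.1·tan 20.59° = 2.6670 m.
Layer 4: sin θ = 4520·sin 6.5°/602 = 0.8500, θ = 58.21°; offset = 18.2·tan 58.21° = 29.3625 m.
Total horizontal offset = 35.4710 m.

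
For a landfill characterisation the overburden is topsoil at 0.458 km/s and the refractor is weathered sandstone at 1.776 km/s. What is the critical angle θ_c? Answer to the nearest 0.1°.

At critical incidence the refracted ray runs along the interface (θ₂ = 90°), so sin θ_c = V₁/V₂.
θ_c = arcsin(0.458/1.776) = arcsin 0.2579 = 14.94°.

14.9°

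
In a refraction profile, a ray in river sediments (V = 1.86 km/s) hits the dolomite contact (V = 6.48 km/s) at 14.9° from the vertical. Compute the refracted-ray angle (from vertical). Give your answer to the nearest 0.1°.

63.6°

sin θ₁/V₁ = sin θ₂/V₂ ⇒ sin θ₂ = 6.48·sin 14.9°/1.86 = 6.48·0.2571/1.86 = 0.8958.
θ₂ = arcsin 0.8958 = 63.61° from the normal.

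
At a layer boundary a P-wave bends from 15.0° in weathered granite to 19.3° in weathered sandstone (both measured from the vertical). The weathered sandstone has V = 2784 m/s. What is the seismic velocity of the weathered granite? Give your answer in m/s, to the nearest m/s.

Snell's law: sin 15.0°/V₁ = sin 19.3°/V₂.
V₁ = V₂·sin 15.0°/sin 19.3° = 2784 × 0.7831 = 2180.09 m/s.

2180 m/s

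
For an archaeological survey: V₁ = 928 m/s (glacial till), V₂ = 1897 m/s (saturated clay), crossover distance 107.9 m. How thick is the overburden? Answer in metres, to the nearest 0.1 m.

h = (x_cross/2)·√((V₂−V₁)/(V₂+V₁)).
(V₂−V₁)/(V₂+V₁) = (1897−928)/(1897+928) = 0.3430; √ = 0.5857.
h = (107.9/2)·0.5857 = 31.60 m.

31.6 m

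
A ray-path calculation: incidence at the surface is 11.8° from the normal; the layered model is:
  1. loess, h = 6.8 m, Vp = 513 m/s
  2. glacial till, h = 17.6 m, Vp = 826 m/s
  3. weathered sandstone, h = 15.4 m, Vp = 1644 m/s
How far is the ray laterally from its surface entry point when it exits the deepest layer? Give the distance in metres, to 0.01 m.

20.92 m

Ray parameter p = sin 11.8° / 513 m/s = 3.9863e-04 s/m.
Layer 1: θ = 11.80°; offset = 6.8·tan 11.80° = 1.4206 m.
Layer 2: sin θ = p·826 = 0.3293 → θ = 19.22°; offset = 17.6·tan 19.22° = 6.1373 m.
Layer 3: sin θ = p·1644 = 0.6553 → θ = 40.95°; offset = 15.4·tan 40.95° = 13.3614 m.
Σ offsets = 20.9194 m.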